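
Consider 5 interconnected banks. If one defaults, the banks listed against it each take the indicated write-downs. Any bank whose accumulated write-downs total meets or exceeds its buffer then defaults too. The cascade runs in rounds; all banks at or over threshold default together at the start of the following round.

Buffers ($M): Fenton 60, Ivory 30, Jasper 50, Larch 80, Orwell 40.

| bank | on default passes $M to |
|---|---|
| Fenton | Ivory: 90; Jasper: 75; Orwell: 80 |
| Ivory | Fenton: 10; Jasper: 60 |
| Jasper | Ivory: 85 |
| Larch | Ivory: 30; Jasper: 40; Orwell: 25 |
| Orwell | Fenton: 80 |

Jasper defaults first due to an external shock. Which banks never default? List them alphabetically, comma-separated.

Fenton, Larch, Orwell

Round 1 — Jasper defaults (initial).
  Ivory: +85 → 85 ≥ 30
Round 2 — Ivory defaults.
  Fenton: +10 → 10 < 60
No further defaults.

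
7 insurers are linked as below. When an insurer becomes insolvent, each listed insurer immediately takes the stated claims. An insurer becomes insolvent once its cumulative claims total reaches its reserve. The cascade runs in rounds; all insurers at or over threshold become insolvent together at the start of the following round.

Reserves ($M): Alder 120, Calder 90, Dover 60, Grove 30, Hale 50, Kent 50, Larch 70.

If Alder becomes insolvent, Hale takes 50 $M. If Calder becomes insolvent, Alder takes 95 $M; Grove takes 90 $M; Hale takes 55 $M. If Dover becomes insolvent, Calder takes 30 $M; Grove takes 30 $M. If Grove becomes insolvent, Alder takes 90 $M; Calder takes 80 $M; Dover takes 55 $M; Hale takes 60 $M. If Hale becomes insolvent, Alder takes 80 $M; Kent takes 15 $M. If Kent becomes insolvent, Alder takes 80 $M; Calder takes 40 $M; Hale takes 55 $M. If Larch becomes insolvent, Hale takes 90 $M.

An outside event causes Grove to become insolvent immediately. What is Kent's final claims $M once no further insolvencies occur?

15

Round 1 — Grove becomes insolvent (initial).
  Alder: +90 → 90 < 120
  Calder: +80 → 80 < 90
  Dover: +55 → 55 < 60
  Hale: +60 → 60 ≥ 50
Round 2 — Hale becomes insolvent.
  Alder: +80 → 170 ≥ 120
  Kent: +15 → 15 < 50
Round 3 — Alder becomes insolvent.
No further insolvencies.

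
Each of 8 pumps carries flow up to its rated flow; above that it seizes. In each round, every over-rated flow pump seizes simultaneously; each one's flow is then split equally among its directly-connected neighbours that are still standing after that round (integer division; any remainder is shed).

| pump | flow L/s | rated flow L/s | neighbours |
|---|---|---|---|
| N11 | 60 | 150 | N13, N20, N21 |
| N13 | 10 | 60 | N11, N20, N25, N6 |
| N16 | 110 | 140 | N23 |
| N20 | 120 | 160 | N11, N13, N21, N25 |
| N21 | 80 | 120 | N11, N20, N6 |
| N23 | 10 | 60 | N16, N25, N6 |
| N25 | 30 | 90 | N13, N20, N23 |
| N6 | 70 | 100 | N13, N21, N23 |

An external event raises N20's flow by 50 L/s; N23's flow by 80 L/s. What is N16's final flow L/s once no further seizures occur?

140

Round 1 — N20 at 170 > 160; N23 at 90 > 60. N20, N23 seize.
  N20 sheds 170 L/s to N11, N13, N21, N25: 42 each (2 lost).
    N11: 60+42 = 102 ≤ 150
    N13: 10+42 = 52 ≤ 60
    N21: 80+42 = 122 > 120
    N25: 30+42 = 72 ≤ 90
  N23 sheds 90 L/s to N16, N25, N6: 30 each.
    N16: 110+30 = 140 ≤ 140
    N25: 72+30 = 102 > 90
    N6: 70+30 = 100 ≤ 100
Round 2 — N21, N25 seize.
  N21 sheds 122 L/s to N11, N6: 61 each.
    N11: 102+61 = 163 > 150
    N6: 100+61 = 161 > 100
  N25 sheds 102 L/s to N13: 102 each.
    N13: 52+102 = 154 > 60
Round 3 — N11, N13, N6 seize.
  N11 sheds 163 L/s: no online neighbours, lost.
  N13 sheds 154 L/s: no online neighbours, lost.
  N6 sheds 161 L/s: no online neighbours, lost.
No further seizures.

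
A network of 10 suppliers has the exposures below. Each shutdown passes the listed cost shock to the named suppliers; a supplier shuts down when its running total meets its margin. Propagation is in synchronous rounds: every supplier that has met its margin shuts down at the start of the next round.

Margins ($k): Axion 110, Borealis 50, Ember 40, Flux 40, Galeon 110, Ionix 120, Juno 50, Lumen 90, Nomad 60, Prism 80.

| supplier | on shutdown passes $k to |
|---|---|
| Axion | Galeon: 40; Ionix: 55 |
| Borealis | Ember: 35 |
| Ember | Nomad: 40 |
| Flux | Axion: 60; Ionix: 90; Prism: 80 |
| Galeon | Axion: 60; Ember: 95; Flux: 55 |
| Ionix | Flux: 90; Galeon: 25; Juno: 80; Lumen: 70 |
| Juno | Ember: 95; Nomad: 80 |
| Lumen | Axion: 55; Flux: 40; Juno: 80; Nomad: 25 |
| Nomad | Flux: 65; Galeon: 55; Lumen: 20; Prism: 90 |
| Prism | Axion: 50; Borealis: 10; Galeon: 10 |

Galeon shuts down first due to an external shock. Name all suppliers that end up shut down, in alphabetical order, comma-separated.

Axion, Ember, Flux, Galeon, Ionix, Juno, Lumen, Nomad, Prism

Round 1 — Galeon shuts down (initial).
  Axion: +60 → 60 < 110
  Ember: +95 → 95 ≥ 40
  Flux: +55 → 55 ≥ 40
Round 2 — Ember, Flux shut down.
  Axion: +60 → 120 ≥ 110
  Ionix: +90 → 90 < 120
  Nomad: +40 → 40 < 60
  Prism: +80 → 80 ≥ 80
Round 3 — Axion, Prism shut down.
  Borealis: +10 → 10 < 50
  Ionix: +55 → 145 ≥ 120
Round 4 — Ionix shuts down.
  Juno: +80 → 80 ≥ 50
  Lumen: +70 → 70 < 90
Round 5 — Juno shuts down.
  Nomad: +80 → 120 ≥ 60
Round 6 — Nomad shuts down.
  Lumen: +20 → 90 ≥ 90
Round 7 — Lumen shuts down.
No further shutdowns.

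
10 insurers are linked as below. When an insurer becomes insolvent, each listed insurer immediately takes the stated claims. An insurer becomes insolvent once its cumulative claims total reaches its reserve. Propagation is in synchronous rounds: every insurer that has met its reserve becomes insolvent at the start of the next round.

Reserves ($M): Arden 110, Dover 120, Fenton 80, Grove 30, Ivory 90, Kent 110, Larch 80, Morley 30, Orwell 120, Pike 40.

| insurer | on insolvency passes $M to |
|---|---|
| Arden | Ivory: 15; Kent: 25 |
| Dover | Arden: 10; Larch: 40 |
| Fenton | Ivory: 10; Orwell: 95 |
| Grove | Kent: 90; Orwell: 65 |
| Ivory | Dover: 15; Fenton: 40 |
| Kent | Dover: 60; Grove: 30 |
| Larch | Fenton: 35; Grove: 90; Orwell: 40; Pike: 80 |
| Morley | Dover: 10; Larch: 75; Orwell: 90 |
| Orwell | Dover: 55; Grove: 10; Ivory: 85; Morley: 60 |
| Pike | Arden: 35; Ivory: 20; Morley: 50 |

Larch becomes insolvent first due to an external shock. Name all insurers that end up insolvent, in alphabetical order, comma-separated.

Round 1 — Larch becomes insolvent (initial).
  Fenton: +35 → 35 < 80
  Grove: +90 → 90 ≥ 30
  Orwell: +40 → 40 < 120
  Pike: +80 → 80 ≥ 40
Round 2 — Grove, Pike become insolvent.
  Arden: +35 → 35 < 110
  Ivory: +20 → 20 < 90
  Kent: +90 → 90 < 110
  Morley: +50 → 50 ≥ 30
  Orwell: +65 → 105 < 120
Round 3 — Morley becomes insolvent.
  Dover: +10 → 10 < 120
  Orwell: +90 → 195 ≥ 120
Round 4 — Orwell becomes insolvent.
  Dover: +55 → 65 < 120
  Ivory: +85 → 105 ≥ 90
Round 5 — Ivory becomes insolvent.
  Dover: +15 → 80 < 120
  Fenton: +40 → 75 < 80
No further insolvencies.

Grove, Ivory, Larch, Morley, Orwell, Pike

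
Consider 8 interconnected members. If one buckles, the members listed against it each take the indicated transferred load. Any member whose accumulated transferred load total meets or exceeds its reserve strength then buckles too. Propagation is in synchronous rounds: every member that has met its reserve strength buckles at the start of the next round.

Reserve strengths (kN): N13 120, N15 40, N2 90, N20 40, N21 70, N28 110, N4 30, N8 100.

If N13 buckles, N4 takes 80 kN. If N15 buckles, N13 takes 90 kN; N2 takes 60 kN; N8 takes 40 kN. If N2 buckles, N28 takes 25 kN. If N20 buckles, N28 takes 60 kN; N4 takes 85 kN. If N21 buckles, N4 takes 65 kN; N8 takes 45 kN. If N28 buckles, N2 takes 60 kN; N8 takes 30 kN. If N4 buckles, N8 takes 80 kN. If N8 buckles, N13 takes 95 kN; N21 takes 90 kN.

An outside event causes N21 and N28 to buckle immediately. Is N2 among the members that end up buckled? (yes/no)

Round 1 — N21, N28 buckle (initial).
  N2: +60 → 60 < 90
  N4: +65 → 65 ≥ 30
  N8: +45+30 → 75 < 100
Round 2 — N4 buckles.
  N8: +80 → 155 ≥ 100
Round 3 — N8 buckles.
  N13: +95 → 95 < 120
No further bucklings.

no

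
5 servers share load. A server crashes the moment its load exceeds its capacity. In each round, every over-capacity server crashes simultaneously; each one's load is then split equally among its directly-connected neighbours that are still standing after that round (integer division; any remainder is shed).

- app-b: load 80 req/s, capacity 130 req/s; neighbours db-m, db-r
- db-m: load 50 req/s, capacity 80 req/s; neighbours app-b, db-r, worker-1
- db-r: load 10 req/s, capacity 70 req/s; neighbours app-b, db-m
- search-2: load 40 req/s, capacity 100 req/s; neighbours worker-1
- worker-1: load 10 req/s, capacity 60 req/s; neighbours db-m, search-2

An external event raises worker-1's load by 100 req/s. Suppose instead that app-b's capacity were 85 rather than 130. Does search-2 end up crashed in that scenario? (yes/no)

With app-b's capacity at 85:
Round 1 — worker-1 at 110 > 60. worker-1 crashes.
  worker-1 sheds 110 req/s to db-m, search-2: 55 each.
    db-m: 50+55 = 105 > 80
    search-2: 40+55 = 95 ≤ 100
Round 2 — db-m crashes.
  db-m sheds 105 req/s to app-b, db-r: 52 each (1 lost).
    app-b: 80+52 = 132 > 85
    db-r: 10+52 = 62 ≤ 70
Round 3 — app-b crashes.
  app-b sheds 132 req/s to db-r: 132 each.
    db-r: 62+132 = 194 > 70
Round 4 — db-r crashes.
  db-r sheds 194 req/s: no online neighbours, lost.
No further crashes.

no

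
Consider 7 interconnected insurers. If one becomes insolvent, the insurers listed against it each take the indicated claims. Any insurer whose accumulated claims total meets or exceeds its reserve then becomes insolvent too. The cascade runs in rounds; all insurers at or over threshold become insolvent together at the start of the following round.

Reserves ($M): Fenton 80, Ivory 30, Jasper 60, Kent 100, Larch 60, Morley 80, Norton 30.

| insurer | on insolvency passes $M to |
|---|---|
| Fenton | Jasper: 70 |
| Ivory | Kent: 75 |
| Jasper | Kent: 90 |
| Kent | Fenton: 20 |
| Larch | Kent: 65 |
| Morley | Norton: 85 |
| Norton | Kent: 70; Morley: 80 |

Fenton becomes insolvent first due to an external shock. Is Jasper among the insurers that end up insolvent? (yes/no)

yes

Round 1 — Fenton becomes insolvent (initial).
  Jasper: +70 → 70 ≥ 60
Round 2 — Jasper becomes insolvent.
  Kent: +90 → 90 < 100
No further insolvencies.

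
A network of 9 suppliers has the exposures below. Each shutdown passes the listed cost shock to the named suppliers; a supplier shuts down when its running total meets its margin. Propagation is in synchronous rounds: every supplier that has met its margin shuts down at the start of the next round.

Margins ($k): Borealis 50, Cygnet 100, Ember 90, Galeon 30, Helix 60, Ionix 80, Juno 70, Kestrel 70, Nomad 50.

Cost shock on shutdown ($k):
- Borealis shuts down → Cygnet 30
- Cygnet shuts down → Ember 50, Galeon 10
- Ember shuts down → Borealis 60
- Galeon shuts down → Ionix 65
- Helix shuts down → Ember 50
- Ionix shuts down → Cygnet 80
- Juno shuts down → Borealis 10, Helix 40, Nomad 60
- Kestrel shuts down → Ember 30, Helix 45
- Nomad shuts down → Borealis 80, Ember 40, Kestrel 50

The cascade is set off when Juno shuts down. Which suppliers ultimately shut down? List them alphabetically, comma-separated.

Round 1 — Juno shuts down (initial).
  Borealis: +10 → 10 < 50
  Helix: +40 → 40 < 60
  Nomad: +60 → 60 ≥ 50
Round 2 — Nomad shuts down.
  Borealis: +80 → 90 ≥ 50
  Ember: +40 → 40 < 90
  Kestrel: +50 → 50 < 70
Round 3 — Borealis shuts down.
  Cygnet: +30 → 30 < 100
No further shutdowns.

Borealis, Juno, Nomad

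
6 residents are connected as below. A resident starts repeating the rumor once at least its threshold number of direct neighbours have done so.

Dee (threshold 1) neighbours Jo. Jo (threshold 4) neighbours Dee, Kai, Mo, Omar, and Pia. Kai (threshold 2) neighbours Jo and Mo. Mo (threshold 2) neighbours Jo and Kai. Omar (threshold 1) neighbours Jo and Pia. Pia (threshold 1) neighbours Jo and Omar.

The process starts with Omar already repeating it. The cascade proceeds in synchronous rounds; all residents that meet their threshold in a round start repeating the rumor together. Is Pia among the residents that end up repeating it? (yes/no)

Round 1 — Omar starts repeating the rumor (initial).
Round 2 — checking thresholds:
  Jo: 1 of 5 neighbours < 4, not yet.
  Pia: 1 of 2 neighbours ≥ 1, starts repeating the rumor.
Round 3 — no new spreads; cascade stops.

yes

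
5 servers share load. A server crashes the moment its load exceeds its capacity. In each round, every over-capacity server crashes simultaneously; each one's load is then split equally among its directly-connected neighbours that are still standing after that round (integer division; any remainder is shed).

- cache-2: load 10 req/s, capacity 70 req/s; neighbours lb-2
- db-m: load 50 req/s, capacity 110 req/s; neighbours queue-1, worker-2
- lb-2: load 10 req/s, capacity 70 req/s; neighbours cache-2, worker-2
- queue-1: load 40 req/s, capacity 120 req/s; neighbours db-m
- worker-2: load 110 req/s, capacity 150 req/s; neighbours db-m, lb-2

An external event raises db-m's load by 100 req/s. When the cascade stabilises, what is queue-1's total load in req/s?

115

Round 1 — db-m at 150 > 110. db-m crashes.
  db-m sheds 150 req/s to queue-1, worker-2: 75 each.
    queue-1: 40+75 = 115 ≤ 120
    worker-2: 110+75 = 185 > 150
Round 2 — worker-2 crashes.
  worker-2 sheds 185 req/s to lb-2: 185 each.
    lb-2: 10+185 = 195 > 70
Round 3 — lb-2 crashes.
  lb-2 sheds 195 req/s to cache-2: 195 each.
    cache-2: 10+195 = 205 > 70
Round 4 — cache-2 crashes.
  cache-2 sheds 205 req/s: no online neighbours, lost.
No further crashes.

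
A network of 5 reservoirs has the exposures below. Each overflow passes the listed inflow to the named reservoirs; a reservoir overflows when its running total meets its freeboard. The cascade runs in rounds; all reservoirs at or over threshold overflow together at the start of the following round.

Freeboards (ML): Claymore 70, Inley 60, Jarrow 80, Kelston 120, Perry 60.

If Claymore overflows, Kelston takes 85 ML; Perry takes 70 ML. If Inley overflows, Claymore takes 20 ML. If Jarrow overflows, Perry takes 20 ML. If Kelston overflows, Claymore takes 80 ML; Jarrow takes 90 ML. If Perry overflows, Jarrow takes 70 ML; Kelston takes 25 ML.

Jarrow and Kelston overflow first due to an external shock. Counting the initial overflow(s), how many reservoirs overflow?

4

Round 1 — Jarrow, Kelston overflow (initial).
  Claymore: +80 → 80 ≥ 70
  Perry: +20 → 20 < 60
Round 2 — Claymore overflows.
  Perry: +70 → 90 ≥ 60
Round 3 — Perry overflows.
No further overflows.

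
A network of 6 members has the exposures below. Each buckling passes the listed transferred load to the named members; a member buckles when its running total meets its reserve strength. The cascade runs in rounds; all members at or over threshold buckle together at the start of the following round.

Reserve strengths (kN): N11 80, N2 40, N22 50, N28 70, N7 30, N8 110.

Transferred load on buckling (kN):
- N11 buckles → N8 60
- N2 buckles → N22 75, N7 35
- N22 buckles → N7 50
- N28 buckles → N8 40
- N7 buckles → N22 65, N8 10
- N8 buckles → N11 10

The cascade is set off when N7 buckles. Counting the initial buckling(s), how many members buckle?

Round 1 — N7 buckles (initial).
  N22: +65 → 65 ≥ 50
  N8: +10 → 10 < 110
Round 2 — N22 buckles.
No further bucklings.

2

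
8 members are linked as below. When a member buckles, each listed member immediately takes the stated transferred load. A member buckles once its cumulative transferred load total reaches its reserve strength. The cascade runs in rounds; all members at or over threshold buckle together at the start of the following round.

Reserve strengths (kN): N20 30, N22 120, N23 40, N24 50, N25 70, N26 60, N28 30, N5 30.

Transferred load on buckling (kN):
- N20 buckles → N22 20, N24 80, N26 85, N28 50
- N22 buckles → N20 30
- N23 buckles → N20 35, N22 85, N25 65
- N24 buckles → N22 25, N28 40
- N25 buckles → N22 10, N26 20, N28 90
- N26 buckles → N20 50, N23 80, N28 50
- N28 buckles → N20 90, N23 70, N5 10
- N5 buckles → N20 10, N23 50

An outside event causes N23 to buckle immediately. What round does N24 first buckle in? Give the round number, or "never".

3

Round 1 — N23 buckles (initial).
  N20: +35 → 35 ≥ 30
  N22: +85 → 85 < 120
  N25: +65 → 65 < 70
Round 2 — N20 buckles.
  N22: +20 → 105 < 120
  N24: +80 → 80 ≥ 50
  N26: +85 → 85 ≥ 60
  N28: +50 → 50 ≥ 30
Round 3 — N24, N26, N28 buckle.
  N22: +25 → 130 ≥ 120
  N5: +10 → 10 < 30
Round 4 — N22 buckles.
No further bucklings.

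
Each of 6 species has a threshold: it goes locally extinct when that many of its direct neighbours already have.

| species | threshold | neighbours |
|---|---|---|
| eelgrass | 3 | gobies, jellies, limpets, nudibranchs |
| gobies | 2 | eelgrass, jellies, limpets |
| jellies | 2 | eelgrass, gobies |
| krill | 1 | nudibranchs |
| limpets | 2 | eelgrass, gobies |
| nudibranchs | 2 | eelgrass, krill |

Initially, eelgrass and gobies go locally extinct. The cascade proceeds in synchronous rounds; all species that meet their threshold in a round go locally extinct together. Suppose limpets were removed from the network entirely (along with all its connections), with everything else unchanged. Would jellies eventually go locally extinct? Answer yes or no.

With limpets removed:
Round 1 — eelgrass, gobies go locally extinct (initial).
Round 2 — checking thresholds:
  jellies: 2 of 2 neighbours ≥ 2, goes locally extinct.
  nudibranchs: 1 of 2 neighbours < 2, holds.
Round 3 — no new extinctions; cascade stops.

yes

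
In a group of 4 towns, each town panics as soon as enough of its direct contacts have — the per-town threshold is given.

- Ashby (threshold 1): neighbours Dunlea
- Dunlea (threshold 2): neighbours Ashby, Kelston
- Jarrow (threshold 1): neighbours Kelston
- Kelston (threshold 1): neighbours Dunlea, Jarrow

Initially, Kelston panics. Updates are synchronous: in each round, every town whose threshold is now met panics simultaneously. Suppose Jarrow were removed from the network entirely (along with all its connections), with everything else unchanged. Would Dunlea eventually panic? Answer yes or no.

no

With Jarrow removed:
Round 1 — Kelston panics (initial).
Round 2 — no new panics; cascade stops.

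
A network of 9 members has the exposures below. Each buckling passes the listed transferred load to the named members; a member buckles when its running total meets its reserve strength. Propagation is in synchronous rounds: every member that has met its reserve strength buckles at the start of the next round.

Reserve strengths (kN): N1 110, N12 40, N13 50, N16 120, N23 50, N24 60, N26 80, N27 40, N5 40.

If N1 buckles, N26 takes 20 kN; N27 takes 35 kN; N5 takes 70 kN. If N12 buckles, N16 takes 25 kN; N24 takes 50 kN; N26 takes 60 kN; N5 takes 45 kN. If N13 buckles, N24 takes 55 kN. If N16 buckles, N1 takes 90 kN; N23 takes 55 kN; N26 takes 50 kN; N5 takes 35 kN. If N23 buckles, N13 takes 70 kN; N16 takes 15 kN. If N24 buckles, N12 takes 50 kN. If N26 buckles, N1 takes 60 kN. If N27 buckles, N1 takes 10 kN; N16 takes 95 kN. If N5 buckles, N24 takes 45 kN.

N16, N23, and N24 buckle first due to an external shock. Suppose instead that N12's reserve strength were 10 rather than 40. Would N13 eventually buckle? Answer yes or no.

With N12's reserve strength at 10:
Round 1 — N16, N23, N24 buckle (initial).
  N1: +90 → 90 < 110
  N12: +50 → 50 ≥ 10
  N13: +70 → 70 ≥ 50
  N26: +50 → 50 < 80
  N5: +35 → 35 < 40
Round 2 — N12, N13 buckle.
  N26: +60 → 110 ≥ 80
  N5: +45 → 80 ≥ 40
Round 3 — N26, N5 buckle.
  N1: +60 → 150 ≥ 110
Round 4 — N1 buckles.
  N27: +35 → 35 < 40
No further bucklings.

yes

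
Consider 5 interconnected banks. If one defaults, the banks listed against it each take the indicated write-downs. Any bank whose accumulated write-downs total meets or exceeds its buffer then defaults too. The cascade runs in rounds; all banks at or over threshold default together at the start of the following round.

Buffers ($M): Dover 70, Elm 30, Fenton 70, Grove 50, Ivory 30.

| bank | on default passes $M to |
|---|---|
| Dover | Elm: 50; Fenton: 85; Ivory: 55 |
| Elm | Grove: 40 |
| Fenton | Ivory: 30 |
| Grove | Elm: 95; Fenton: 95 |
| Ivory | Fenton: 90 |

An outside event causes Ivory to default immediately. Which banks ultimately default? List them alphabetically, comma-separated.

Fenton, Ivory

Round 1 — Ivory defaults (initial).
  Fenton: +90 → 90 ≥ 70
Round 2 — Fenton defaults.
No further defaults.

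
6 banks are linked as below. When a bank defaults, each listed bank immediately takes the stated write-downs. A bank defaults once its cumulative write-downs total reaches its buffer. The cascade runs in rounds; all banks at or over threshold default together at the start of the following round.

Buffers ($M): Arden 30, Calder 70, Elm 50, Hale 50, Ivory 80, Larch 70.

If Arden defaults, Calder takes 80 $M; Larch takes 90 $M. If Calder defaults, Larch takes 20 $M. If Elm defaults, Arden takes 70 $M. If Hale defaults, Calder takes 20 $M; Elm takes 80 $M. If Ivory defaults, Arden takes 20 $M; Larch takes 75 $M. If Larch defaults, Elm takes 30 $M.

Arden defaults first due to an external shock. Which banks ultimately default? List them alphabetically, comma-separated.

Arden, Calder, Larch

Round 1 — Arden defaults (initial).
  Calder: +80 → 80 ≥ 70
  Larch: +90 → 90 ≥ 70
Round 2 — Calder, Larch default.
  Elm: +30 → 30 < 50
No further defaults.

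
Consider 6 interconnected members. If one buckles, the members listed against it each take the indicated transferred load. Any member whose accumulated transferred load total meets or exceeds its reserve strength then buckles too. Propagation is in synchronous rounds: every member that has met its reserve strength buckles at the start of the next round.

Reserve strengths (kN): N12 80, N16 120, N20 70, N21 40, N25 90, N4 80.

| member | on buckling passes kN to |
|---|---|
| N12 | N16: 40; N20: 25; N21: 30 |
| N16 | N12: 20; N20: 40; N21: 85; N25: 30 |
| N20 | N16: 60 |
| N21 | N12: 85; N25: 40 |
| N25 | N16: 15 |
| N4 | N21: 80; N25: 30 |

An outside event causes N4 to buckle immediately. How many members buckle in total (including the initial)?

Round 1 — N4 buckles (initial).
  N21: +80 → 80 ≥ 40
  N25: +30 → 30 < 90
Round 2 — N21 buckles.
  N12: +85 → 85 ≥ 80
  N25: +40 → 70 < 90
Round 3 — N12 buckles.
  N16: +40 → 40 < 120
  N20: +25 → 25 < 70
No further bucklings.

3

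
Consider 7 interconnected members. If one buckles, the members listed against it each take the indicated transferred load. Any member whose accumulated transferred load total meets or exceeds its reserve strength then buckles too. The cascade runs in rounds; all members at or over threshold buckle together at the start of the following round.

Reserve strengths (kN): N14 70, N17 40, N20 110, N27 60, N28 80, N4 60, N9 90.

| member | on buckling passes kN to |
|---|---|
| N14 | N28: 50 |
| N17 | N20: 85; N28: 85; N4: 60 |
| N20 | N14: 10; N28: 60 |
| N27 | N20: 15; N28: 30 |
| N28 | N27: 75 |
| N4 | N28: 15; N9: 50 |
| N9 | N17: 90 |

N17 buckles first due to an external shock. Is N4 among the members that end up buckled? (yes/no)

yes

Round 1 — N17 buckles (initial).
  N20: +85 → 85 < 110
  N28: +85 → 85 ≥ 80
  N4: +60 → 60 ≥ 60
Round 2 — N28, N4 buckle.
  N27: +75 → 75 ≥ 60
  N9: +50 → 50 < 90
Round 3 — N27 buckles.
  N20: +15 → 100 < 110
No further bucklings.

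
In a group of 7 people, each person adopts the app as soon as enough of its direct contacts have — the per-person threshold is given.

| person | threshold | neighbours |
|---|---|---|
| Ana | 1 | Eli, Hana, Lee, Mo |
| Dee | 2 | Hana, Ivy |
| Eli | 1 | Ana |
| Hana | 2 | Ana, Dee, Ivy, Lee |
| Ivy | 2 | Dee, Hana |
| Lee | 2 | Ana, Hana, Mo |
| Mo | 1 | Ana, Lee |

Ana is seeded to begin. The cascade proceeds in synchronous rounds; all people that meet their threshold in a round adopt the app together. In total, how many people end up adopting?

Round 1 — Ana adopts the app (initial).
Round 2 — checking thresholds:
  Eli: 1 of 1 neighbours ≥ 1, adopts the app.
  Hana: 1 of 4 neighbours < 2, holds.
  Lee: 1 of 3 neighbours < 2, holds.
  Mo: 1 of 2 neighbours ≥ 1, adopts the app.
Round 3 — checking thresholds:
  Hana: 1 of 4 neighbours < 2, holds.
  Lee: 2 of 3 neighbours ≥ 2, adopts the app.
Round 4 — checking thresholds:
  Hana: 2 of 4 neighbours ≥ 2, adopts the app.
Round 5 — no new adoptions; cascade stops.

5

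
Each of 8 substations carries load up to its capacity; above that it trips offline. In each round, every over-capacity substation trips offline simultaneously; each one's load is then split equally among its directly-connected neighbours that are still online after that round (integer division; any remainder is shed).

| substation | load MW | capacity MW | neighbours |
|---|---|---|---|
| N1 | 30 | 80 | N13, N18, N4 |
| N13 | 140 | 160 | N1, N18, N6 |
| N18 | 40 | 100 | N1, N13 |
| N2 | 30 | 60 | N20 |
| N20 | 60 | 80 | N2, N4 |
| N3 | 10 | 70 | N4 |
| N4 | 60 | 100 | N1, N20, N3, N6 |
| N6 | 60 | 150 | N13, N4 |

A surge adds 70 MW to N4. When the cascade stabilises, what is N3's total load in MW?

Round 1 — N4 at 130 > 100. N4 trips offline.
  N4 sheds 130 MW to N1, N20, N3, N6: 32 each (2 lost).
    N1: 30+32 = 62 ≤ 80
    N20: 60+32 = 92 > 80
    N3: 10+32 = 42 ≤ 70
    N6: 60+32 = 92 ≤ 150
Round 2 — N20 trips offline.
  N20 sheds 92 MW to N2: 92 each.
    N2: 30+92 = 122 > 60
Round 3 — N2 trips offline.
  N2 sheds 122 MW: no online neighbours, lost.
No further trips.

42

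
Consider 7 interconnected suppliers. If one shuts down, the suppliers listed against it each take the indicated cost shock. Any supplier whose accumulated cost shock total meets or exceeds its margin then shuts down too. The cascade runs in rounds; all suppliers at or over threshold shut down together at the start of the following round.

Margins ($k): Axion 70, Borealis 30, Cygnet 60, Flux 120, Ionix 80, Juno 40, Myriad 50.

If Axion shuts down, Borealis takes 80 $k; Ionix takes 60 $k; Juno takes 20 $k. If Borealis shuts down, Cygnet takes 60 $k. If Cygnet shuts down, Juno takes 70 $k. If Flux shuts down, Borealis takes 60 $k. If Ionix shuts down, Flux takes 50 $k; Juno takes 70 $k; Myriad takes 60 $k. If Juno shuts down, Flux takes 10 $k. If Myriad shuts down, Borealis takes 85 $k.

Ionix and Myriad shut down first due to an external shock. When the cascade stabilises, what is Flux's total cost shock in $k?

60

Round 1 — Ionix, Myriad shut down (initial).
  Borealis: +85 → 85 ≥ 30
  Flux: +50 → 50 < 120
  Juno: +70 → 70 ≥ 40
Round 2 — Borealis, Juno shut down.
  Cygnet: +60 → 60 ≥ 60
  Flux: +10 → 60 < 120
Round 3 — Cygnet shuts down.
No further shutdowns.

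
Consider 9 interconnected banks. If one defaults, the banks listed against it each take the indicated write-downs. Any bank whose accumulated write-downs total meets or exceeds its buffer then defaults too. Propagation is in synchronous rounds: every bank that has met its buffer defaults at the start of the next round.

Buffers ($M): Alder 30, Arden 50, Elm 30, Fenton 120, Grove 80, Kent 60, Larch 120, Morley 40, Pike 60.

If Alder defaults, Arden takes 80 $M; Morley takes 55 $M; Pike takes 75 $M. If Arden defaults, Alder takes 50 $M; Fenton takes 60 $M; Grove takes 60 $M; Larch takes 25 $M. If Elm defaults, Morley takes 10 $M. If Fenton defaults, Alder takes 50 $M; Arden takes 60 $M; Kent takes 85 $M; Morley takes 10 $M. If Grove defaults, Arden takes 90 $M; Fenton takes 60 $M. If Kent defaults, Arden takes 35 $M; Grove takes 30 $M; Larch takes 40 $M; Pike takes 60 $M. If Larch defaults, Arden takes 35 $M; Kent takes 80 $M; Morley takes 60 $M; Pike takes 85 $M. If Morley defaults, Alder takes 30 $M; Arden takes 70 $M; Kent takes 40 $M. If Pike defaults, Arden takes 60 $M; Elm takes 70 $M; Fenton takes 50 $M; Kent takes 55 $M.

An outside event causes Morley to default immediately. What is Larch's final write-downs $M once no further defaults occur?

Round 1 — Morley defaults (initial).
  Alder: +30 → 30 ≥ 30
  Arden: +70 → 70 ≥ 50
  Kent: +40 → 40 < 60
Round 2 — Alder, Arden default.
  Fenton: +60 → 60 < 120
  Grove: +60 → 60 < 80
  Larch: +25 → 25 < 120
  Pike: +75 → 75 ≥ 60
Round 3 — Pike defaults.
  Elm: +70 → 70 ≥ 30
  Fenton: +50 → 110 < 120
  Kent: +55 → 95 ≥ 60
Round 4 — Elm, Kent default.
  Grove: +30 → 90 ≥ 80
  Larch: +40 → 65 < 120
Round 5 — Grove defaults.
  Fenton: +60 → 170 ≥ 120
Round 6 — Fenton defaults.
No further defaults.

65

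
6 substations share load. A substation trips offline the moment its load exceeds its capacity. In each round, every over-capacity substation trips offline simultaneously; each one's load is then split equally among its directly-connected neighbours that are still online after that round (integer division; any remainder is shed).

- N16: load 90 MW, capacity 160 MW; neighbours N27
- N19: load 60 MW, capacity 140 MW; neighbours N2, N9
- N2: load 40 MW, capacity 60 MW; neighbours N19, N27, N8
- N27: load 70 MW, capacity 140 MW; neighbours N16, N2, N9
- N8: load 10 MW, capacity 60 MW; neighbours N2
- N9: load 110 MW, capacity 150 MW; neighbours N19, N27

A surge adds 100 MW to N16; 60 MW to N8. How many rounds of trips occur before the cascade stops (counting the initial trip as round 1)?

Round 1 — N16 at 190 > 160; N8 at 70 > 60. N16, N8 trip offline.
  N16 sheds 190 MW to N27: 190 each.
    N27: 70+190 = 260 > 140
  N8 sheds 70 MW to N2: 70 each.
    N2: 40+70 = 110 > 60
Round 2 — N2, N27 trip offline.
  N2 sheds 110 MW to N19: 110 each.
    N19: 60+110 = 170 > 140
  N27 sheds 260 MW to N9: 260 each.
    N9: 110+260 = 370 > 150
Round 3 — N19, N9 trip offline.
  N19 sheds 170 MW: no online neighbours, lost.
  N9 sheds 370 MW: no online neighbours, lost.
No further trips.

3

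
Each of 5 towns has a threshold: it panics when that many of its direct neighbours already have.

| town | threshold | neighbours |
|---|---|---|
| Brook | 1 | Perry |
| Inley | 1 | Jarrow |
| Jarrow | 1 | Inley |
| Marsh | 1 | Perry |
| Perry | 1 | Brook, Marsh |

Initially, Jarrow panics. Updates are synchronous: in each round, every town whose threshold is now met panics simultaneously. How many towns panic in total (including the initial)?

Round 1 — Jarrow panics (initial).
Round 2 — checking thresholds:
  Inley: 1 of 1 neighbours ≥ 1, panics.
Round 3 — no new panics; cascade stops.

2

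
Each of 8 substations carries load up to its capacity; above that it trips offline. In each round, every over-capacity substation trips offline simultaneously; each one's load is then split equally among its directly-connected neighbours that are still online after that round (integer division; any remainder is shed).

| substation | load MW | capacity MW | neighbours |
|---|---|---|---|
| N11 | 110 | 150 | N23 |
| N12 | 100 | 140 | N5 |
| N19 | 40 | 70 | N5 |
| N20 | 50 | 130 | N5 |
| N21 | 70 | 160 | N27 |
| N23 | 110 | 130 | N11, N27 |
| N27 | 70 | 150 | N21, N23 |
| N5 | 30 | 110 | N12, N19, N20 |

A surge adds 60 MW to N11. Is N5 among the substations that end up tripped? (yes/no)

Round 1 — N11 at 170 > 150. N11 trips offline.
  N11 sheds 170 MW to N23: 170 each.
    N23: 110+170 = 280 > 130
Round 2 — N23 trips offline.
  N23 sheds 280 MW to N27: 280 each.
    N27: 70+280 = 350 > 150
Round 3 — N27 trips offline.
  N27 sheds 350 MW to N21: 350 each.
    N21: 70+350 = 420 > 160
Round 4 — N21 trips offline.
  N21 sheds 420 MW: no online neighbours, lost.
No further trips.

no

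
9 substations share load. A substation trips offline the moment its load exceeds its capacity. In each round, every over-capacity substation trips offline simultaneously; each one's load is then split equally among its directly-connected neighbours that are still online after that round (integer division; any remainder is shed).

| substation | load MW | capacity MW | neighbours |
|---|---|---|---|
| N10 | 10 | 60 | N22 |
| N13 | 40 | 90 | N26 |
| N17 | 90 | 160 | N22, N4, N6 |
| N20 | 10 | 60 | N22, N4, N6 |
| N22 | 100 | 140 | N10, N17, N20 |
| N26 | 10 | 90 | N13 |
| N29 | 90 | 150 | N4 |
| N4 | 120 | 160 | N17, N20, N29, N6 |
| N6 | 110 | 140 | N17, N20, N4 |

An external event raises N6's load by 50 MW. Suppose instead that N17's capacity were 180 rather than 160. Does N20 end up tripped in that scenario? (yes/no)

yes

With N17's capacity at 180:
Round 1 — N6 at 160 > 140. N6 trips offline.
  N6 sheds 160 MW to N17, N20, N4: 53 each (1 lost).
    N17: 90+53 = 143 ≤ 180
    N20: 10+53 = 63 > 60
    N4: 120+53 = 173 > 160
Round 2 — N20, N4 trip offline.
  N20 sheds 63 MW to N22: 63 each.
    N22: 100+63 = 163 > 140
  N4 sheds 173 MW to N17, N29: 86 each (1 lost).
    N17: 143+86 = 229 > 180
    N29: 90+86 = 176 > 150
Round 3 — N17, N22, N29 trip offline.
  N17 sheds 229 MW: no online neighbours, lost.
  N22 sheds 163 MW to N10: 163 each.
    N10: 10+163 = 173 > 60
  N29 sheds 176 MW: no online neighbours, lost.
Round 4 — N10 trips offline.
  N10 sheds 173 MW: no online neighbours, lost.
No further trips.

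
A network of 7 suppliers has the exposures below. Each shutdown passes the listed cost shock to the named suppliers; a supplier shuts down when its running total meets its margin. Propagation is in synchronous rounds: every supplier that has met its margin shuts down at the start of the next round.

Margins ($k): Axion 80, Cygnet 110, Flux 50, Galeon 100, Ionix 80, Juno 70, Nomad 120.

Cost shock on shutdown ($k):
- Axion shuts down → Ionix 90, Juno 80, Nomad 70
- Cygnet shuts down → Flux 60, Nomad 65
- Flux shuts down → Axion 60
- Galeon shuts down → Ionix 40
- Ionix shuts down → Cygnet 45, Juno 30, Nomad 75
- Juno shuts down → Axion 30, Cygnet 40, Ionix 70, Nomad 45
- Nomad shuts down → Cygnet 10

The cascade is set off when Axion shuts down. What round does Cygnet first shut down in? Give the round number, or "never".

Round 1 — Axion shuts down (initial).
  Ionix: +90 → 90 ≥ 80
  Juno: +80 → 80 ≥ 70
  Nomad: +70 → 70 < 120
Round 2 — Ionix, Juno shut down.
  Cygnet: +45+40 → 85 < 110
  Nomad: +75+45 → 190 ≥ 120
Round 3 — Nomad shuts down.
  Cygnet: +10 → 95 < 110
No further shutdowns.

never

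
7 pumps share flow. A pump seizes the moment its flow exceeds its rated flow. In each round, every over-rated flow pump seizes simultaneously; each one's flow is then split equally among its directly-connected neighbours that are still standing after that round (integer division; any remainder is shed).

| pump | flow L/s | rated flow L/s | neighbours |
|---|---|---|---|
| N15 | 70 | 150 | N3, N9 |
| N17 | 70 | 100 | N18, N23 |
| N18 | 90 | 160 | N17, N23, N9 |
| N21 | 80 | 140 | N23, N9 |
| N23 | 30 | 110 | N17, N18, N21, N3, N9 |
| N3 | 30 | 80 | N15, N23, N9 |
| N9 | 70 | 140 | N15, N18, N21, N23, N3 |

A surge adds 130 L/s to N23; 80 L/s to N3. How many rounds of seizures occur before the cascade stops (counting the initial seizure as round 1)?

3

Round 1 — N23 at 160 > 110; N3 at 110 > 80. N23, N3 seize.
  N23 sheds 160 L/s to N17, N18, N21, N9: 40 each.
    N17: 70+40 = 110 > 100
    N18: 90+40 = 130 ≤ 160
    N21: 80+40 = 120 ≤ 140
    N9: 70+40 = 110 ≤ 140
  N3 sheds 110 L/s to N15, N9: 55 each.
    N15: 70+55 = 125 ≤ 150
    N9: 110+55 = 165 > 140
Round 2 — N17, N9 seize.
  N17 sheds 110 L/s to N18: 110 each.
    N18: 130+110 = 240 > 160
  N9 sheds 165 L/s to N15, N18, N21: 55 each.
    N15: 125+55 = 180 > 150
    N18: 240+55 = 295 > 160
    N21: 120+55 = 175 > 140
Round 3 — N15, N18, N21 seize.
  N15 sheds 180 L/s: no online neighbours, lost.
  N18 sheds 295 L/s: no online neighbours, lost.
  N21 sheds 175 L/s: no online neighbours, lost.
No further seizures.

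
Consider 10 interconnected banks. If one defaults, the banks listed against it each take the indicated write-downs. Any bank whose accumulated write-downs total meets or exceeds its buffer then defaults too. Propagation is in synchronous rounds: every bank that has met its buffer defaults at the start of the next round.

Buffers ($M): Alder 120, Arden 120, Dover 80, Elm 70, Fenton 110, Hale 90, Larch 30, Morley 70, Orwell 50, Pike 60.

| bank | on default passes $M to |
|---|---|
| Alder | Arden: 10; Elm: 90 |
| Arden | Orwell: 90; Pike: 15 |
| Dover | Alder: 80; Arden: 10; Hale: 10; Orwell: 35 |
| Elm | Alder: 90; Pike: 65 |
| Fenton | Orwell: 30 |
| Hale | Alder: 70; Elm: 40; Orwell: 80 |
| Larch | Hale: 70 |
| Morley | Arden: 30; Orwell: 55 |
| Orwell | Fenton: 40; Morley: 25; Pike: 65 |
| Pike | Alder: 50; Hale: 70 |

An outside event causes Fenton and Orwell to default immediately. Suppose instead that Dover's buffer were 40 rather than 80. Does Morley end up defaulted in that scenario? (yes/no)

With Dover's buffer at 40:
Round 1 — Fenton, Orwell default (initial).
  Morley: +25 → 25 < 70
  Pike: +65 → 65 ≥ 60
Round 2 — Pike defaults.
  Alder: +50 → 50 < 120
  Hale: +70 → 70 < 90
No further defaults.

no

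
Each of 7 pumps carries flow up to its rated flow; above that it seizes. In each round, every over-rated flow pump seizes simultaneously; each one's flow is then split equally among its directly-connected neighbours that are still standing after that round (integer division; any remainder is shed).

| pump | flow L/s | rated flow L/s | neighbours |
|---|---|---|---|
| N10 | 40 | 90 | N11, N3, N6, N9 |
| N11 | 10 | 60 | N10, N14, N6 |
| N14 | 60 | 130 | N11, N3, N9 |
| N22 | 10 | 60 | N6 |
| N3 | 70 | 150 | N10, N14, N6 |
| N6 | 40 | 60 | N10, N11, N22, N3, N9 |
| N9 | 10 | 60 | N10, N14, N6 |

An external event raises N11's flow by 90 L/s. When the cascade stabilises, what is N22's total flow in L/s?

Round 1 — N11 at 100 > 60. N11 seizes.
  N11 sheds 100 L/s to N10, N14, N6: 33 each (1 lost).
    N10: 40+33 = 73 ≤ 90
    N14: 60+33 = 93 ≤ 130
    N6: 40+33 = 73 > 60
Round 2 — N6 seizes.
  N6 sheds 73 L/s to N10, N22, N3, N9: 18 each (1 lost).
    N10: 73+18 = 91 > 90
    N22: 10+18 = 28 ≤ 60
    N3: 70+18 = 88 ≤ 150
    N9: 10+18 = 28 ≤ 60
Round 3 — N10 seizes.
  N10 sheds 91 L/s to N3, N9: 45 each (1 lost).
    N3: 88+45 = 133 ≤ 150
    N9: 28+45 = 73 > 60
Round 4 — N9 seizes.
  N9 sheds 73 L/s to N14: 73 each.
    N14: 93+73 = 166 > 130
Round 5 — N14 seizes.
  N14 sheds 166 L/s to N3: 166 each.
    N3: 133+166 = 299 > 150
Round 6 — N3 seizes.
  N3 sheds 299 L/s: no online neighbours, lost.
No further seizures.

28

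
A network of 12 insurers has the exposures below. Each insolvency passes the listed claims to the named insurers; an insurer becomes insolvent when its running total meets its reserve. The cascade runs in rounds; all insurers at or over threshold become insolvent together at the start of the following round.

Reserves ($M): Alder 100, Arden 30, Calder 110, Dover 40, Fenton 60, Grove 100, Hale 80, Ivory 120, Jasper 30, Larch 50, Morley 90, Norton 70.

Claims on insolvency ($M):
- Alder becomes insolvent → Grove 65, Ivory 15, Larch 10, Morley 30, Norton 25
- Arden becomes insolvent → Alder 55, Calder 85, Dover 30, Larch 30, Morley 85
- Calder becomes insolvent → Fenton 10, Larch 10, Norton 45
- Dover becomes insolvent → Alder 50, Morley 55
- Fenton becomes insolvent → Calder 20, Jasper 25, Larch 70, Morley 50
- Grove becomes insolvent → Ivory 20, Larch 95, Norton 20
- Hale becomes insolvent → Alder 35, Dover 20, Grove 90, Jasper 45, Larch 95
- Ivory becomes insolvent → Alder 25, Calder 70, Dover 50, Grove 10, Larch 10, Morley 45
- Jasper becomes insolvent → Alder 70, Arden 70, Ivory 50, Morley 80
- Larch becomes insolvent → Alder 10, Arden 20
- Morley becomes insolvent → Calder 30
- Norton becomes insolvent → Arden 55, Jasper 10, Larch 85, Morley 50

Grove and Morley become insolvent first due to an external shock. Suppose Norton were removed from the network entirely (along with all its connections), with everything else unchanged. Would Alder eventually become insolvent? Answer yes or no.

no

With Norton removed:
Round 1 — Grove, Morley become insolvent (initial).
  Calder: +30 → 30 < 110
  Ivory: +20 → 20 < 120
  Larch: +95 → 95 ≥ 50
Round 2 — Larch becomes insolvent.
  Alder: +10 → 10 < 100
  Arden: +20 → 20 < 30
No further insolvencies.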